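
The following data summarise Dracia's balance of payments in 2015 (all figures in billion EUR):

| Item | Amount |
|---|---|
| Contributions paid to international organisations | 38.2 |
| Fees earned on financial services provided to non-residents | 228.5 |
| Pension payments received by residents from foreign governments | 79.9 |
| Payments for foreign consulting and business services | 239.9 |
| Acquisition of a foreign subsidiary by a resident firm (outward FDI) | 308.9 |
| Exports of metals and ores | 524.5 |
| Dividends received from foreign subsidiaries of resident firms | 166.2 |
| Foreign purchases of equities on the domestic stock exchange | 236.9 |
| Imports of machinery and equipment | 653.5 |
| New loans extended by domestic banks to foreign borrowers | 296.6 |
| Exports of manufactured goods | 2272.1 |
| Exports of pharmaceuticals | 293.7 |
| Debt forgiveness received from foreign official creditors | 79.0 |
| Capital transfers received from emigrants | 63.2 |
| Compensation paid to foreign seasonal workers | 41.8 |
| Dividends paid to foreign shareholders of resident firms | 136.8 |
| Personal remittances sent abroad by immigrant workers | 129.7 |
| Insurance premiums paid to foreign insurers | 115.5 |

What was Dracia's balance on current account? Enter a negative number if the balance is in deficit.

Goods: -653.5 + 2272.1 + 293.7 + 524.5 = 2436.8
Services: 228.5 - 115.5 - 239.9 = -126.9
Primary income: 166.2 - 41.8 - 136.8 = -12.4
Secondary income: 79.9 - 129.7 - 38.2 = -88.0
Current account = 2436.8 + (-126.9) + (-12.4) + (-88.0) = 2209.5
(Excluded from the current account — financial account: acquisition of a foreign subsidiary by a resident firm (outward FDI) 308.9, foreign purchases of equities on the domestic stock exchange 236.9, new loans extended by domestic banks to foreign borrowers 296.6; capital account: debt forgiveness received from foreign official creditors 79.0, capital transfers received from emigrants 63.2.)

2209.5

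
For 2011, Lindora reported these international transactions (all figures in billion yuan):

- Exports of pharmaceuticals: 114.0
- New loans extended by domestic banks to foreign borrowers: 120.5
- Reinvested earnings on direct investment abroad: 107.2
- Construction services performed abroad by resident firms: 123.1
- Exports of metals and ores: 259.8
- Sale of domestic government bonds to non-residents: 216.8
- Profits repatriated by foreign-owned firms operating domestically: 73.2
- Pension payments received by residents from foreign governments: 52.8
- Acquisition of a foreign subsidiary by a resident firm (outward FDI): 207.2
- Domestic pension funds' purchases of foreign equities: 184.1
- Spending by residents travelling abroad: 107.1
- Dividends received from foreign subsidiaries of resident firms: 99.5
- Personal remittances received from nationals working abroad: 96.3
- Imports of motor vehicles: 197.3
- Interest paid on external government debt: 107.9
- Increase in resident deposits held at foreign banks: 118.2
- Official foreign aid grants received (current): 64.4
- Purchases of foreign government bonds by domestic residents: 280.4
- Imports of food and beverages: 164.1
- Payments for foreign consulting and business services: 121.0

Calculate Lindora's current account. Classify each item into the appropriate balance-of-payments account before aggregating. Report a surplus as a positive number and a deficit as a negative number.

Goods: -197.3 + 259.8 + 114.0 - 164.1 = 12.4
Services: -121.0 - 107.1 + 123.1 = -105.0
Primary income: -73.2 + 107.2 - 107.9 + 99.5 = 25.6
Secondary income: 64.4 + 96.3 + 52.8 = 213.5
Current account = 12.4 + (-105.0) + 25.6 + 213.5 = 146.5
(Excluded from the current account — financial account: new loans extended by domestic banks to foreign borrowers 120.5, sale of domestic government bonds to non-residents 216.8, acquisition of a foreign subsidiary by a resident firm (outward FDI) 207.2, domestic pension funds' purchases of foreign equities 184.1, increase in resident deposits held at foreign banks 118.2, purchases of foreign government bonds by domestic residents 280.4.)

146.5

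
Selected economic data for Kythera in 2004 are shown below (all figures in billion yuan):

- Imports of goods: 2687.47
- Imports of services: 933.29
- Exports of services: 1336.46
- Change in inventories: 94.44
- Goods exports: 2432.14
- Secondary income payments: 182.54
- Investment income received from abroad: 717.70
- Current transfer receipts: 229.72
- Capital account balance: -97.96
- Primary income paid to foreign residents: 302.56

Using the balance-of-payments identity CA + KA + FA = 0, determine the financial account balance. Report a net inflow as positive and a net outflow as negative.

Goods balance = 2432.14 - 2687.47 = -255.33
Services balance = 1336.46 - 933.29 = 403.17
Trade balance (goods + services) = -255.33 + 403.17 = 147.84
Net primary income = 717.70 - 302.56 = 415.14
Net secondary income = 229.72 - 182.54 = 47.18
Current account = 147.84 + 415.14 + 47.18 = 610.16
Financial account = -(610.16 + (-97.96)) = -512.20

-512.20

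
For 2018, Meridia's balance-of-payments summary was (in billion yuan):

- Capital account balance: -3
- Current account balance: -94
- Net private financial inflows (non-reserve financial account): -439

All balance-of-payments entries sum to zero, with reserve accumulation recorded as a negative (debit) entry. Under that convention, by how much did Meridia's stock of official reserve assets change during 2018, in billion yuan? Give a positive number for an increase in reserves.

-536

Official reserve transactions balance = -((-94) + (-3) + (-439)) = 536
An accumulation of reserves is recorded as a debit (negative entry), so the change in the stock of reserves is the negative of that balance.
Change in official reserves = -(536) = -536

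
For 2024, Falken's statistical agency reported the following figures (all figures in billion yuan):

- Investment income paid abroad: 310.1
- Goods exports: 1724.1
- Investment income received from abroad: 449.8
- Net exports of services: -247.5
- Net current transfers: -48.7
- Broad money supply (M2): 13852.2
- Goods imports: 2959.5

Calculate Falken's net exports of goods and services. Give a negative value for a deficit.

-1482.9

Goods balance = 1724.1 - 2959.5 = -1235.4
Services balance = -247.5
Trade balance (goods + services) = -1235.4 + (-247.5) = -1482.9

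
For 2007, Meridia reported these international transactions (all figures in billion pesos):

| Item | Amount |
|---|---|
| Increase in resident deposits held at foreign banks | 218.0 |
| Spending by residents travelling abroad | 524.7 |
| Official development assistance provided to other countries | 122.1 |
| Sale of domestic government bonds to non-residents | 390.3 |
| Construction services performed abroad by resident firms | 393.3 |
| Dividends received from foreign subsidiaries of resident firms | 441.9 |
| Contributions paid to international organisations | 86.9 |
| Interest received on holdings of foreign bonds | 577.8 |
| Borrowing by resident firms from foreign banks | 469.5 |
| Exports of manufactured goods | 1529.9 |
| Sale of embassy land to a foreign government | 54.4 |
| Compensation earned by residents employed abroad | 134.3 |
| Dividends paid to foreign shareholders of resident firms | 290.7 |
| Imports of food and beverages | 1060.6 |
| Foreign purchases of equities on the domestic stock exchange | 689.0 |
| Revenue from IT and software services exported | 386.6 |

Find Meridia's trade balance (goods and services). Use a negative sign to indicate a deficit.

724.5

Goods: 1529.9 - 1060.6 = 469.3
Services: -524.7 + 386.6 + 393.3 = 255.2
Trade balance = 469.3 + 255.2 = 724.5
(Excluded from the trade balance — financial account: increase in resident deposits held at foreign banks 218.0, sale of domestic government bonds to non-residents 390.3, borrowing by resident firms from foreign banks 469.5, foreign purchases of equities on the domestic stock exchange 689.0; secondary income: official development assistance provided to other countries 122.1, contributions paid to international organisations 86.9; primary income: dividends received from foreign subsidiaries of resident firms 441.9, interest received on holdings of foreign bonds 577.8, compensation earned by residents employed abroad 134.3, dividends paid to foreign shareholders of resident firms 290.7; capital account: sale of embassy land to a foreign government 54.4.)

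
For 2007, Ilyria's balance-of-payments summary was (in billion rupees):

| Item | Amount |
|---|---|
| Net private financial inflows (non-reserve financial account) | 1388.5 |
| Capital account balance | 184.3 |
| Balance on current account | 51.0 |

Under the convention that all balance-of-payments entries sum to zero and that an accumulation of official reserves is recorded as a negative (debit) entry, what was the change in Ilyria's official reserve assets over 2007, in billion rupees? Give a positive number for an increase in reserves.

Official reserve transactions balance = -(51.0 + 184.3 + 1388.5) = -1623.8
An accumulation of reserves is recorded as a debit (negative entry), so the change in the stock of reserves is the negative of that balance.
Change in official reserves = -(-1623.8) = 1623.8

1623.8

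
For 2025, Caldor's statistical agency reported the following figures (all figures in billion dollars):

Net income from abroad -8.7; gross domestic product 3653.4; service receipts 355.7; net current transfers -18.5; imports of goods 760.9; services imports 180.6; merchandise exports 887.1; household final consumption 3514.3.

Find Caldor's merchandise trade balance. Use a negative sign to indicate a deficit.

126.2

Goods balance = 887.1 - 760.9 = 126.2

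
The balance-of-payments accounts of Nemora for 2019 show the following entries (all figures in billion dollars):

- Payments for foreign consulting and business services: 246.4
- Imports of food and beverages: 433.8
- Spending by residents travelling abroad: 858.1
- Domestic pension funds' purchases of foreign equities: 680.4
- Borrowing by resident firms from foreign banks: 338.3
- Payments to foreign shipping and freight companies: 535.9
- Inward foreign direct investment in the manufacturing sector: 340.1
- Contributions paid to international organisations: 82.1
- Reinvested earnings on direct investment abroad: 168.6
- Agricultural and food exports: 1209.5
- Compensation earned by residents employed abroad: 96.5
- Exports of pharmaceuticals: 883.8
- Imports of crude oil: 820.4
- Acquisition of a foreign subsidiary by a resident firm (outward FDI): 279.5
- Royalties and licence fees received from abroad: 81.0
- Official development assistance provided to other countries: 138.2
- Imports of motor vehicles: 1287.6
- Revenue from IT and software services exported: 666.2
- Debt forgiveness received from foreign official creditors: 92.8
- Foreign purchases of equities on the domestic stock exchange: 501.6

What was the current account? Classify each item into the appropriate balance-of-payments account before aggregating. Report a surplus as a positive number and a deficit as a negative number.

-1296.9

Goods: 1209.5 + 883.8 - 433.8 - 820.4 - 1287.6 = -448.5
Services: -535.9 + 81.0 - 858.1 + 666.2 - 246.4 = -893.2
Primary income: 96.5 + 168.6 = 265.1
Secondary income: -138.2 - 82.1 = -220.3
Current account = (-448.5) + (-893.2) + 265.1 + (-220.3) = -1296.9
(Excluded from the current account — financial account: domestic pension funds' purchases of foreign equities 680.4, borrowing by resident firms from foreign banks 338.3, inward foreign direct investment in the manufacturing sector 340.1, acquisition of a foreign subsidiary by a resident firm (outward FDI) 279.5, foreign purchases of equities on the domestic stock exchange 501.6; capital account: debt forgiveness received from foreign official creditors 92.8.)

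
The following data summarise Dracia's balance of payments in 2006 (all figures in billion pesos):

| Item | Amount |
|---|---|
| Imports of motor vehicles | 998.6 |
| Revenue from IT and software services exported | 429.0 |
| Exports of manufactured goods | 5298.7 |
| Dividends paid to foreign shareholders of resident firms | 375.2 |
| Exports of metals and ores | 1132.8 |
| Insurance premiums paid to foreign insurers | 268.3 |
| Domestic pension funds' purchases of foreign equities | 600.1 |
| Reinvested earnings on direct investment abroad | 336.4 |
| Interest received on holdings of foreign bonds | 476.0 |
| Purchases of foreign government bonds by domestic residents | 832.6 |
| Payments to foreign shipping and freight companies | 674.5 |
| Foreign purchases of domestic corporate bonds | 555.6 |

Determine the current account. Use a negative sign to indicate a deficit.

5356.3

Goods: -998.6 + 5298.7 + 1132.8 = 5432.9
Services: -674.5 - 268.3 + 429.0 = -513.8
Primary income: -375.2 + 336.4 + 476.0 = 437.2
Current account = 5432.9 + (-513.8) + 437.2 = 5356.3
(Excluded from the current account — financial account: domestic pension funds' purchases of foreign equities 600.1, purchases of foreign government bonds by domestic residents 832.6, foreign purchases of domestic corporate bonds 555.6.)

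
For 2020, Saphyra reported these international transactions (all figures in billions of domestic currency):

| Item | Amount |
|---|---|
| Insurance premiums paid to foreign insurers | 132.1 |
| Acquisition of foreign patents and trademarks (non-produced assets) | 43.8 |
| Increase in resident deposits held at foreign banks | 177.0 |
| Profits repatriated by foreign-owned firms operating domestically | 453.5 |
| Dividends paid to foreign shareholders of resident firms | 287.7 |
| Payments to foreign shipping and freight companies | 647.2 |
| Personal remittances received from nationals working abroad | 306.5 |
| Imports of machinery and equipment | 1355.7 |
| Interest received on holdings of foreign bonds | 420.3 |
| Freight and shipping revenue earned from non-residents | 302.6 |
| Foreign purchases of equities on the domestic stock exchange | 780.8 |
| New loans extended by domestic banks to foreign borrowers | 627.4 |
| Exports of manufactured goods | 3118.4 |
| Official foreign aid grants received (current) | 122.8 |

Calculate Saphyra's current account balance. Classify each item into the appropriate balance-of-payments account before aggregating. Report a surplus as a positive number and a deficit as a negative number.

Goods: 3118.4 - 1355.7 = 1762.7
Services: 302.6 - 647.2 - 132.1 = -476.7
Primary income: 420.3 - 287.7 - 453.5 = -320.9
Secondary income: 306.5 + 122.8 = 429.3
Current account = 1762.7 + (-476.7) + (-320.9) + 429.3 = 1394.4
(Excluded from the current account — capital account: acquisition of foreign patents and trademarks (non-produced assets) 43.8; financial account: increase in resident deposits held at foreign banks 177.0, foreign purchases of equities on the domestic stock exchange 780.8, new loans extended by domestic banks to foreign borrowers 627.4.)

1394.4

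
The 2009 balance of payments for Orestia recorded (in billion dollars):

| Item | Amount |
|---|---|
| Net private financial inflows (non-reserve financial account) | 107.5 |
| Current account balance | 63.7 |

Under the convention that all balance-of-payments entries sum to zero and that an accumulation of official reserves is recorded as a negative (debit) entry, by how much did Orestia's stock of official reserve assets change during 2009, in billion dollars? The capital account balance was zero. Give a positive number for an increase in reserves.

171.2

Official reserve transactions balance = -(63.7 + 107.5) = -171.2
An accumulation of reserves is recorded as a debit (negative entry), so the change in the stock of reserves is the negative of that balance.
Change in official reserves = -(-171.2) = 171.2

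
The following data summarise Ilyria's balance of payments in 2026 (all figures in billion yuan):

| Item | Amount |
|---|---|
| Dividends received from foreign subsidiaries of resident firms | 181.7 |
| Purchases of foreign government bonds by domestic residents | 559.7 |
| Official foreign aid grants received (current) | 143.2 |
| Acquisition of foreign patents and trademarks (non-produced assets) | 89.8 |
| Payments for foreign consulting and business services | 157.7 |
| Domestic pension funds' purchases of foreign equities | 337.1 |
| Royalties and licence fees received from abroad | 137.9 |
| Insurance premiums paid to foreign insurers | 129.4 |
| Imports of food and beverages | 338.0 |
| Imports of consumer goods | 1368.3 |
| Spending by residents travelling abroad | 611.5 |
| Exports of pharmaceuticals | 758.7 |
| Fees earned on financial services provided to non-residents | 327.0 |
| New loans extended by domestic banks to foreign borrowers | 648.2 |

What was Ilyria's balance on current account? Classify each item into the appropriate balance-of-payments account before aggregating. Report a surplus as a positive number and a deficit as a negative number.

-1056.4

Goods: -338.0 - 1368.3 + 758.7 = -947.6
Services: -611.5 - 157.7 + 327.0 - 129.4 + 137.9 = -433.7
Primary income: 181.7
Secondary income: 143.2
Current account = (-947.6) + (-433.7) + 181.7 + 143.2 = -1056.4
(Excluded from the current account — financial account: purchases of foreign government bonds by domestic residents 559.7, domestic pension funds' purchases of foreign equities 337.1, new loans extended by domestic banks to foreign borrowers 648.2; capital account: acquisition of foreign patents and trademarks (non-produced assets) 89.8.)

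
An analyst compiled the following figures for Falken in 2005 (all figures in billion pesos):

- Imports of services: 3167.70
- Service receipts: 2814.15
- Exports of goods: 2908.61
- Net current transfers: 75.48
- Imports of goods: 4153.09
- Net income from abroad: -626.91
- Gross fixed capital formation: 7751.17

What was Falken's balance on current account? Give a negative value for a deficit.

Goods balance = 2908.61 - 4153.09 = -1244.48
Services balance = 2814.15 - 3167.70 = -353.55
Trade balance (goods + services) = -1244.48 + (-353.55) = -1598.03
Net primary income = -626.91
Net secondary income = 75.48
Current account = -1598.03 + (-626.91) + 75.48 = -2149.46

-2149.46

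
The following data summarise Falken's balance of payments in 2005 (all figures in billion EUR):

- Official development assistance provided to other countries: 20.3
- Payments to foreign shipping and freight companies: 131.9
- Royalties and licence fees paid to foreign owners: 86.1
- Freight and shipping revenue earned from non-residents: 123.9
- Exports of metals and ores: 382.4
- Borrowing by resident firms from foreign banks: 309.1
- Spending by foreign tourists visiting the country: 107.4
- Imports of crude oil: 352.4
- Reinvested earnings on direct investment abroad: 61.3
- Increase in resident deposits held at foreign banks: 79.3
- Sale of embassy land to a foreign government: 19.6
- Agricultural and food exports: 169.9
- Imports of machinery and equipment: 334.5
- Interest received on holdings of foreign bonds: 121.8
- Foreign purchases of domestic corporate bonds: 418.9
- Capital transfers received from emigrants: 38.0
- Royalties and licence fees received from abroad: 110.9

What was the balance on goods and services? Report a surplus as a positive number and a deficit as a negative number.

Goods: -352.4 + 382.4 - 334.5 + 169.9 = -134.6
Services: 110.9 - 131.9 + 107.4 + 123.9 - 86.1 = 124.2
Trade balance = -134.6 + 124.2 = -10.4
(Excluded from the trade balance — secondary income: official development assistance provided to other countries 20.3; financial account: borrowing by resident firms from foreign banks 309.1, increase in resident deposits held at foreign banks 79.3, foreign purchases of domestic corporate bonds 418.9; primary income: reinvested earnings on direct investment abroad 61.3, interest received on holdings of foreign bonds 121.8; capital account: sale of embassy land to a foreign government 19.6, capital transfers received from emigrants 38.0.)

-10.4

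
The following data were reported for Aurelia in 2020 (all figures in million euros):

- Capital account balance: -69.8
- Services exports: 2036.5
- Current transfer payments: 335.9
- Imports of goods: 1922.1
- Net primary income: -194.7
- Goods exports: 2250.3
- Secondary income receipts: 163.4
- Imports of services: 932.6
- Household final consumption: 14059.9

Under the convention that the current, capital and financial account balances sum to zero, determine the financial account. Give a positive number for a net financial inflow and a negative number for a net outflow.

Goods balance = 2250.3 - 1922.1 = 328.2
Services balance = 2036.5 - 932.6 = 1103.9
Trade balance (goods + services) = 328.2 + 1103.9 = 1432.1
Net primary income = -194.7
Net secondary income = 163.4 - 335.9 = -172.5
Current account = 1432.1 + (-194.7) + (-172.5) = 1064.9
Financial account = -(1064.9 + (-69.8)) = -995.1

-995.1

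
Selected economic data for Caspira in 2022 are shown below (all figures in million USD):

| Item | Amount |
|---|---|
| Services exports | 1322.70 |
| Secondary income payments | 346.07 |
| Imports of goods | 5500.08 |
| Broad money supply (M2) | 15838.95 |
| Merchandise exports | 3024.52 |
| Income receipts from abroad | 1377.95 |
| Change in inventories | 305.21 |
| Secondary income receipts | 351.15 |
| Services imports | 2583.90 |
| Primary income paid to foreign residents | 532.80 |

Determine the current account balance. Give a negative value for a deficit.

-2886.53

Goods balance = 3024.52 - 5500.08 = -2475.56
Services balance = 1322.70 - 2583.90 = -1261.20
Trade balance (goods + services) = -2475.56 + (-1261.20) = -3736.76
Net primary income = 1377.95 - 532.80 = 845.15
Net secondary income = 351.15 - 346.07 = 5.08
Current account = -3736.76 + 845.15 + 5.08 = -2886.53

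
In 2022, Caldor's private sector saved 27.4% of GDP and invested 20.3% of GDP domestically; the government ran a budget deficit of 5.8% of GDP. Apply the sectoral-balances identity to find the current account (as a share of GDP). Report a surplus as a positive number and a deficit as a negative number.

1.3

By the sectoral-balances identity, CA = (S_private - I) + (T - G).
Private balance = 27.4 - 20.3 = 7.1
Government balance (T - G) = -5.8
CA = 7.1 + (-5.8) = 1.3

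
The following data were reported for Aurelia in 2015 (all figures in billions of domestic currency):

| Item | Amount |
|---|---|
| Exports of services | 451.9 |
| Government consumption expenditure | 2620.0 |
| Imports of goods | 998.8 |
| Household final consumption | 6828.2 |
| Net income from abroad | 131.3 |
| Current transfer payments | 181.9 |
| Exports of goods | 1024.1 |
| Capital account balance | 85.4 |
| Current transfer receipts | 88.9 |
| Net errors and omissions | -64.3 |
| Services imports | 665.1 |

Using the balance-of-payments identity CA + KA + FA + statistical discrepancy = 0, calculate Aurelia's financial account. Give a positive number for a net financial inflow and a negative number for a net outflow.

Goods balance = 1024.1 - 998.8 = 25.3
Services balance = 451.9 - 665.1 = -213.2
Trade balance (goods + services) = 25.3 + (-213.2) = -187.9
Net primary income = 131.3
Net secondary income = 88.9 - 181.9 = -93.0
Current account = -187.9 + 131.3 + (-93.0) = -149.6
Financial account = -(-149.6 + 85.4 + (-64.3)) = 128.5

128.5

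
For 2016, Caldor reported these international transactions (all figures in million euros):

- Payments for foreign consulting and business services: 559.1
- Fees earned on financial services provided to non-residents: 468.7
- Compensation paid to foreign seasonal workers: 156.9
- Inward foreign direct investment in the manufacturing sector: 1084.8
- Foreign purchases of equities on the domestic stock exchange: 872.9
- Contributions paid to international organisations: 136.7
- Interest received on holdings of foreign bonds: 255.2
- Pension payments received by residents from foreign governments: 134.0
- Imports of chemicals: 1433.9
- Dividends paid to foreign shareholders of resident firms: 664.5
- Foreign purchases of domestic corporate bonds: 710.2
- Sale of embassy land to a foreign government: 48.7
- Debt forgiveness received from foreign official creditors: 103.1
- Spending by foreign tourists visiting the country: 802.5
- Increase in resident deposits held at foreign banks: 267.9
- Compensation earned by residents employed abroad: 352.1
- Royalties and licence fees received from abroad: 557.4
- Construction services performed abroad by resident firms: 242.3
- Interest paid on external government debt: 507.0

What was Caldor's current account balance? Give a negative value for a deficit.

Goods: -1433.9
Services: 557.4 + 468.7 - 559.1 + 242.3 + 802.5 = 1511.8
Primary income: -507.0 + 352.1 - 664.5 + 255.2 - 156.9 = -721.1
Secondary income: 134.0 - 136.7 = -2.7
Current account = (-1433.9) + 1511.8 + (-721.1) + (-2.7) = -645.9
(Excluded from the current account — financial account: inward foreign direct investment in the manufacturing sector 1084.8, foreign purchases of equities on the domestic stock exchange 872.9, foreign purchases of domestic corporate bonds 710.2, increase in resident deposits held at foreign banks 267.9; capital account: sale of embassy land to a foreign government 48.7, debt forgiveness received from foreign official creditors 103.1.)

-645.9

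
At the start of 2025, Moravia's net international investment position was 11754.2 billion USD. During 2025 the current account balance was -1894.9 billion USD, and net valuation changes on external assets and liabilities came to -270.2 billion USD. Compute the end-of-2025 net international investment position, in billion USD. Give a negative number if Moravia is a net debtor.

Change in NIIP = current account + net valuation change = -1894.9 + (-270.2) = -2165.1
End-of-year NIIP = 11754.2 + (-2165.1) = 9589.1

9589.1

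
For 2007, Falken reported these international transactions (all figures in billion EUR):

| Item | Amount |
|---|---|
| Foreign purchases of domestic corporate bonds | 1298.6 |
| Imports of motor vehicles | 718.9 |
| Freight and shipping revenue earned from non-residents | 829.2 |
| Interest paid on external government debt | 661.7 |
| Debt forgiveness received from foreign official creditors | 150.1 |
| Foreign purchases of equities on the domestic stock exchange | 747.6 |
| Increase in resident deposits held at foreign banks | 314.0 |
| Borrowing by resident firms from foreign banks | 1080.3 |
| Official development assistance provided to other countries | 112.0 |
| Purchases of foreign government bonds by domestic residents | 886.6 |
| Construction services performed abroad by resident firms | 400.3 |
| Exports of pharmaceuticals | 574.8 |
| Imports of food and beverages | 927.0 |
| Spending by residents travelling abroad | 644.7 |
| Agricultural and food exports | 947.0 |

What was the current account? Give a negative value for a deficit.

-313.0

Goods: -927.0 - 718.9 + 947.0 + 574.8 = -124.1
Services: 829.2 - 644.7 + 400.3 = 584.8
Primary income: -661.7
Secondary income: -112.0
Current account = (-124.1) + 584.8 + (-661.7) + (-112.0) = -313.0
(Excluded from the current account — financial account: foreign purchases of domestic corporate bonds 1298.6, foreign purchases of equities on the domestic stock exchange 747.6, increase in resident deposits held at foreign banks 314.0, borrowing by resident firms from foreign banks 1080.3, purchases of foreign government bonds by domestic residents 886.6; capital account: debt forgiveness received from foreign official creditors 150.1.)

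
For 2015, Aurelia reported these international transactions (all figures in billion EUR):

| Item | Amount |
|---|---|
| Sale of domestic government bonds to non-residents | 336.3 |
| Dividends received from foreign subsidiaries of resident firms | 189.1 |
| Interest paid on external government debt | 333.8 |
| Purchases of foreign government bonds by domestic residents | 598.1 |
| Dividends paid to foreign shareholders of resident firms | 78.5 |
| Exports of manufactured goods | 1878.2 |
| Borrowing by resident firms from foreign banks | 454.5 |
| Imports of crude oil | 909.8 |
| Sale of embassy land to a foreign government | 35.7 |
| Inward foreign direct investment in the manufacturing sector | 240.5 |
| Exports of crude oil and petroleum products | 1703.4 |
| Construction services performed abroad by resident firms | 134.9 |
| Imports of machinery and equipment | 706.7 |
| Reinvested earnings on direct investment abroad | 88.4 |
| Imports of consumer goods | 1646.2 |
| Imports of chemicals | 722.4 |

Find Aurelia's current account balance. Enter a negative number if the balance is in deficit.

-403.4

Goods: -706.7 - 1646.2 + 1878.2 + 1703.4 - 909.8 - 722.4 = -403.5
Services: 134.9
Primary income: -333.8 + 189.1 + 88.4 - 78.5 = -134.8
Current account = (-403.5) + 134.9 + (-134.8) = -403.4
(Excluded from the current account — financial account: sale of domestic government bonds to non-residents 336.3, purchases of foreign government bonds by domestic residents 598.1, borrowing by resident firms from foreign banks 454.5, inward foreign direct investment in the manufacturing sector 240.5; capital account: sale of embassy land to a foreign government 35.7.)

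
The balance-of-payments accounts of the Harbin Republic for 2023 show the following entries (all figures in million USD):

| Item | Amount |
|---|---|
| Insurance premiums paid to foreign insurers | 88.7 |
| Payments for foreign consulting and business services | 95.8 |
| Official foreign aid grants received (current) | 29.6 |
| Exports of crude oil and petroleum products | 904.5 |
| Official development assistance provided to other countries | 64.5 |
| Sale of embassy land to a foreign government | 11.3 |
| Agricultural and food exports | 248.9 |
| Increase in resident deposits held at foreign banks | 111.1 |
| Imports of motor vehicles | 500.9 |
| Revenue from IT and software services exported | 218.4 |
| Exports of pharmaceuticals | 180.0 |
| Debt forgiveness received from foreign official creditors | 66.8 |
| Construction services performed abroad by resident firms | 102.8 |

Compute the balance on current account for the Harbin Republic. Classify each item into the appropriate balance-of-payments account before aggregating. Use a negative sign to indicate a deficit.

Goods: 180.0 + 904.5 + 248.9 - 500.9 = 832.5
Services: 218.4 - 88.7 + 102.8 - 95.8 = 136.7
Secondary income: -64.5 + 29.6 = -34.9
Current account = 832.5 + 136.7 + (-34.9) = 934.3
(Excluded from the current account — capital account: sale of embassy land to a foreign government 11.3, debt forgiveness received from foreign official creditors 66.8; financial account: increase in resident deposits held at foreign banks 111.1.)

934.3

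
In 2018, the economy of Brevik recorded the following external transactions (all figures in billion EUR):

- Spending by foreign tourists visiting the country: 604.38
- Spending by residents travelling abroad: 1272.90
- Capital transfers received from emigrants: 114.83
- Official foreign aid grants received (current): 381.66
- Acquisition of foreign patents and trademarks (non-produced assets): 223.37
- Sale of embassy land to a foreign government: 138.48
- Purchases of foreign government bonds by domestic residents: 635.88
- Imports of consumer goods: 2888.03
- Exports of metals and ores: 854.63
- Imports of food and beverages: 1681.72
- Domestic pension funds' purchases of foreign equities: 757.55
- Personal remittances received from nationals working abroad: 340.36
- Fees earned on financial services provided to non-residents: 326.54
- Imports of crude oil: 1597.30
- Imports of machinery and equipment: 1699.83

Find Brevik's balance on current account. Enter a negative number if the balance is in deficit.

Goods: -1597.30 - 2888.03 - 1681.72 + 854.63 - 1699.83 = -7012.25
Services: 604.38 - 1272.90 + 326.54 = -341.98
Secondary income: 381.66 + 340.36 = 722.02
Current account = (-7012.25) + (-341.98) + 722.02 = -6632.21
(Excluded from the current account — capital account: capital transfers received from emigrants 114.83, acquisition of foreign patents and trademarks (non-produced assets) 223.37, sale of embassy land to a foreign government 138.48; financial account: purchases of foreign government bonds by domestic residents 635.88, domestic pension funds' purchases of foreign equities 757.55.)

-6632.21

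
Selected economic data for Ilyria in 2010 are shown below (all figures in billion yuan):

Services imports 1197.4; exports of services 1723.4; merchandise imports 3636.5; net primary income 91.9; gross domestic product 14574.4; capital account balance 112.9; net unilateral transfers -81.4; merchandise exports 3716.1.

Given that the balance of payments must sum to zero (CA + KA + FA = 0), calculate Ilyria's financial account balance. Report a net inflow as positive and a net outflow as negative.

Goods balance = 3716.1 - 3636.5 = 79.6
Services balance = 1723.4 - 1197.4 = 526.0
Trade balance (goods + services) = 79.6 + 526.0 = 605.6
Net primary income = 91.9
Net secondary income = -81.4
Current account = 605.6 + 91.9 + (-81.4) = 616.1
Financial account = -(616.1 + 112.9) = -729.0

-729.0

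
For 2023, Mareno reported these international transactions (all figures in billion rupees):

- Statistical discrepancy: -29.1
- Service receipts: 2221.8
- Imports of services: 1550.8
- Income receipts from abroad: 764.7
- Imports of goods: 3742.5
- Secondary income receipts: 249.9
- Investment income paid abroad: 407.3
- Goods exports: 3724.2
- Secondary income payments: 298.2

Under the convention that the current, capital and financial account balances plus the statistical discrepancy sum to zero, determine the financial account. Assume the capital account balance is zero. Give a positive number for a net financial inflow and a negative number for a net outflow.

-932.7

Goods balance = 3724.2 - 3742.5 = -18.3
Services balance = 2221.8 - 1550.8 = 671.0
Trade balance (goods + services) = -18.3 + 671.0 = 652.7
Net primary income = 764.7 - 407.3 = 357.4
Net secondary income = 249.9 - 298.2 = -48.3
Current account = 652.7 + 357.4 + (-48.3) = 961.8
Financial account = -(961.8 + (-29.1)) = -932.7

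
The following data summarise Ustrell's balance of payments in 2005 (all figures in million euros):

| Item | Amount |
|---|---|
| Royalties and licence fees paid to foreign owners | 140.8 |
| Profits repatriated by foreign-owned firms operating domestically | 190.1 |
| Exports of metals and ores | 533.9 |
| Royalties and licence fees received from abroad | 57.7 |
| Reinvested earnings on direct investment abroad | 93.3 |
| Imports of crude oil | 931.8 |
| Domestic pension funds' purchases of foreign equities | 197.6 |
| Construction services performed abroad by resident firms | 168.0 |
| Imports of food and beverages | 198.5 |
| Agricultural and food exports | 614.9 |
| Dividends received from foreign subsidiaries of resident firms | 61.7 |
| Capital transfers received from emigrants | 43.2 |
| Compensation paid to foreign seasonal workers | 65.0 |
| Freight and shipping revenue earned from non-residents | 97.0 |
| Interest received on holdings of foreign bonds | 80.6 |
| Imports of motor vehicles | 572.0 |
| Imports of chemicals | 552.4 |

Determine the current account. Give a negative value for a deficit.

-943.5

Goods: -572.0 - 552.4 + 614.9 - 198.5 - 931.8 + 533.9 = -1105.9
Services: 168.0 + 97.0 + 57.7 - 140.8 = 181.9
Primary income: 61.7 + 80.6 + 93.3 - 65.0 - 190.1 = -19.5
Current account = (-1105.9) + 181.9 + (-19.5) = -943.5
(Excluded from the current account — financial account: domestic pension funds' purchases of foreign equities 197.6; capital account: capital transfers received from emigrants 43.2.)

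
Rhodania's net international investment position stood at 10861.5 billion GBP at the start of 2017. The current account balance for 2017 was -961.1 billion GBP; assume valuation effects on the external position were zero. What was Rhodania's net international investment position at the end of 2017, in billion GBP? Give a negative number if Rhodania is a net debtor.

With no valuation effects, change in NIIP = current account = -961.1
End-of-year NIIP = 10861.5 + (-961.1) = 9900.4

9900.4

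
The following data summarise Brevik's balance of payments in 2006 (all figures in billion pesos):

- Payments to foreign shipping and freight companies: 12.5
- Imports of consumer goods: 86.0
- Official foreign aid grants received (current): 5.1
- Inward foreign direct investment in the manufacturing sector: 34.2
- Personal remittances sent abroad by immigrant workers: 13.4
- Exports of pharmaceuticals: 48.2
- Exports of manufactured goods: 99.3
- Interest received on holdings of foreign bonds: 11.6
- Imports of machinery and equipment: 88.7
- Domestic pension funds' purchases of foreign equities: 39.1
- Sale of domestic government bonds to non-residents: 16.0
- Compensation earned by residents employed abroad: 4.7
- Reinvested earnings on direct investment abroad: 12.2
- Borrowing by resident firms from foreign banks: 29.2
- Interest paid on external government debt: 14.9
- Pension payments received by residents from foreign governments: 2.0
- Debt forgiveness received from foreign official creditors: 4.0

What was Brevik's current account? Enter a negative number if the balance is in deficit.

Goods: -88.7 + 99.3 - 86.0 + 48.2 = -27.2
Services: -12.5
Primary income: -14.9 + 11.6 + 12.2 + 4.7 = 13.6
Secondary income: -13.4 + 2.0 + 5.1 = -6.3
Current account = (-27.2) + (-12.5) + 13.6 + (-6.3) = -32.4
(Excluded from the current account — financial account: inward foreign direct investment in the manufacturing sector 34.2, domestic pension funds' purchases of foreign equities 39.1, sale of domestic government bonds to non-residents 16.0, borrowing by resident firms from foreign banks 29.2; capital account: debt forgiveness received from foreign official creditors 4.0.)

-32.4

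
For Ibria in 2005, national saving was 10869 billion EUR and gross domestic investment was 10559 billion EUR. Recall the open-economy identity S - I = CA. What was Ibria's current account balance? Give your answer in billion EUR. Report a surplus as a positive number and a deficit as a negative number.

310

CA = S - I = 10869 - 10559 = 310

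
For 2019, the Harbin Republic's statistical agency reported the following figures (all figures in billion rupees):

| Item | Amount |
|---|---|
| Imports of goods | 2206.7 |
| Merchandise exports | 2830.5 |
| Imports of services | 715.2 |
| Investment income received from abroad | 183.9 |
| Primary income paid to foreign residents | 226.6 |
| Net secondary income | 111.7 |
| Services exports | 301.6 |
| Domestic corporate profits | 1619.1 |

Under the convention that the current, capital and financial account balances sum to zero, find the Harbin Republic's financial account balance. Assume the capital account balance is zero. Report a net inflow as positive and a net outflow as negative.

Goods balance = 2830.5 - 2206.7 = 623.8
Services balance = 301.6 - 715.2 = -413.6
Trade balance (goods + services) = 623.8 + (-413.6) = 210.2
Net primary income = 183.9 - 226.6 = -42.7
Net secondary income = 111.7
Current account = 210.2 + (-42.7) + 111.7 = 279.2
Financial account = -(279.2) = -279.2

-279.2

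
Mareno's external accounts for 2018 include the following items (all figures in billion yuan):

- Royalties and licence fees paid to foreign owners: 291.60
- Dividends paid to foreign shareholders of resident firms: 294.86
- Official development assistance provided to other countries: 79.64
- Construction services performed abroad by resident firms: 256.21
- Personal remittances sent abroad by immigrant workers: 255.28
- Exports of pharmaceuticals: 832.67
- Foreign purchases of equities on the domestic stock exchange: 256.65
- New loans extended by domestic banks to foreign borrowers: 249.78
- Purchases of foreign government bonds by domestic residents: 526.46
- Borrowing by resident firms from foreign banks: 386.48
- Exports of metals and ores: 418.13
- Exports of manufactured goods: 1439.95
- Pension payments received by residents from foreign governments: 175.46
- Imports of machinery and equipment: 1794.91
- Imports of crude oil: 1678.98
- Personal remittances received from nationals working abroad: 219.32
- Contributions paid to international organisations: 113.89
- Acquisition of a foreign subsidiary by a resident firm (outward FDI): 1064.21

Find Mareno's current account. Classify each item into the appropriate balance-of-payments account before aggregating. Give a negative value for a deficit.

-1167.42

Goods: -1678.98 + 832.67 + 1439.95 - 1794.91 + 418.13 = -783.14
Services: 256.21 - 291.60 = -35.39
Primary income: -294.86
Secondary income: -255.28 + 219.32 + 175.46 - 113.89 - 79.64 = -54.03
Current account = (-783.14) + (-35.39) + (-294.86) + (-54.03) = -1167.42
(Excluded from the current account — financial account: foreign purchases of equities on the domestic stock exchange 256.65, new loans extended by domestic banks to foreign borrowers 249.78, purchases of foreign government bonds by domestic residents 526.46, borrowing by resident firms from foreign banks 386.48, acquisition of a foreign subsidiary by a resident firm (outward FDI) 1064.21.)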